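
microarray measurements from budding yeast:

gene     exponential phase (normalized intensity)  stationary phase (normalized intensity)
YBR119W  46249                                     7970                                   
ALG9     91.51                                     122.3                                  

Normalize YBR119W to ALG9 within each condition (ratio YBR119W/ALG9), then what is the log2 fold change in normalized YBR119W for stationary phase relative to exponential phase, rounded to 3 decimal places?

-2.955

YBR119W/ALG9 (exponential phase) = 46249 / 91.51 = 505.4
YBR119W/ALG9 (stationary phase) = 7970 / 122.3 = 65.168
Fold change = 65.168 / 505.4 = 0.1289
log2(0.1289) = -2.9552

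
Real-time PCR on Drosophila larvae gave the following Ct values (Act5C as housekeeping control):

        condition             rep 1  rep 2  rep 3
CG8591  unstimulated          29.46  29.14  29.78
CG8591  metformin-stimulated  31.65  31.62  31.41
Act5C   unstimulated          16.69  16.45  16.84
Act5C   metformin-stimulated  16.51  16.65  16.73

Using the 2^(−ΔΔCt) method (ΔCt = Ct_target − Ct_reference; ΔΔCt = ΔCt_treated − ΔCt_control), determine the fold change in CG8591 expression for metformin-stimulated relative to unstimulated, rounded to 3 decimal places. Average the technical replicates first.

0.228

Mean Ct: CG8591 unstimulated 29.460; CG8591 metformin-stimulated 31.560; Act5C unstimulated 16.660; Act5C metformin-stimulated 16.630
ΔCt(unstimulated) = 29.460 − 16.660 = 12.800
ΔCt(metformin-stimulated) = 31.560 − 16.630 = 14.930
ΔΔCt = 14.930 − 12.800 = 2.130
Fold change = 2^(−2.130) = 0.2285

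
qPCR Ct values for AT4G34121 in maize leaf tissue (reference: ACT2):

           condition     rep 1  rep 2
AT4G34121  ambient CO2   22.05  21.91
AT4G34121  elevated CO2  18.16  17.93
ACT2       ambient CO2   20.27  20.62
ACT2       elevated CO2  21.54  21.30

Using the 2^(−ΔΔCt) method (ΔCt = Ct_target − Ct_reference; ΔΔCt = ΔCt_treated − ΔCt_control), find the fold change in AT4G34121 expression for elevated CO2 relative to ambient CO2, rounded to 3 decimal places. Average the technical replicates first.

Mean Ct: AT4G34121 ambient CO2 21.980; AT4G34121 elevated CO2 18.045; ACT2 ambient CO2 20.445; ACT2 elevated CO2 21.420
ΔCt(ambient CO2) = 21.980 − 20.445 = 1.535
ΔCt(elevated CO2) = 18.045 − 21.420 = -3.375
ΔΔCt = -3.375 − 1.535 = -4.910
Fold change = 2^(−(-4.910)) = 2^4.910 = 30.0647

30.065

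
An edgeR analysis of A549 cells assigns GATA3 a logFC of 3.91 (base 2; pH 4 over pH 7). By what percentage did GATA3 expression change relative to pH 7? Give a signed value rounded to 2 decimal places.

1403.24%

Fold change = 2^(3.91) = 15.0324
Percent change = (FC − 1) × 100% = (15.0324 − 1) × 100 = 1403.24%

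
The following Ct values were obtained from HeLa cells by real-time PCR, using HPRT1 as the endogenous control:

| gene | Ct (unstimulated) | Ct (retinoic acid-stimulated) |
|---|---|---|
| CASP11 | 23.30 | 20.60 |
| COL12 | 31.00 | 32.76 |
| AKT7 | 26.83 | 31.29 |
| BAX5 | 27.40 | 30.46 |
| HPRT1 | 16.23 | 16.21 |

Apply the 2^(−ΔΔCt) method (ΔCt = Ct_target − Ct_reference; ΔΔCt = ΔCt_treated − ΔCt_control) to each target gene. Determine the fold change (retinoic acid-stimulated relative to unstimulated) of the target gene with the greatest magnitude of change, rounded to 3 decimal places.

0.045

CASP11: ΔΔCt = (20.60−16.21) − (23.30−16.23) = 4.39 − 7.07 = -2.68; fold change = 2^2.68 = 6.409
COL12: ΔΔCt = (32.76−16.21) − (31.00−16.23) = 16.55 − 14.77 = 1.78; fold change = 2^-1.78 = 0.291
AKT7: ΔΔCt = (31.29−16.21) − (26.83−16.23) = 15.08 − 10.60 = 4.48; fold change = 2^-4.48 = 0.045
BAX5: ΔΔCt = (30.46−16.21) − (27.40−16.23) = 14.25 − 11.17 = 3.08; fold change = 2^-3.08 = 0.118
AKT7 has the largest |ΔΔCt| = 4.48.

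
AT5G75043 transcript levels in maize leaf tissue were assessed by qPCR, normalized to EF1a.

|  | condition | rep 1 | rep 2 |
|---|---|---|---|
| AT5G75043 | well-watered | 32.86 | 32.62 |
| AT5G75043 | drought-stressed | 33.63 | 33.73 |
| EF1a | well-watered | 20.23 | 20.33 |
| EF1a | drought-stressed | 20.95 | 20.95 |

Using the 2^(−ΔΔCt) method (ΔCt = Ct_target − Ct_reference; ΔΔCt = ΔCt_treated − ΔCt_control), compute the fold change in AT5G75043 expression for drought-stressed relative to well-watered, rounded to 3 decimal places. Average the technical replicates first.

Mean Ct: AT5G75043 well-watered 32.740; AT5G75043 drought-stressed 33.680; EF1a well-watered 20.280; EF1a drought-stressed 20.950
ΔCt(well-watered) = 32.740 − 20.280 = 12.460
ΔCt(drought-stressed) = 33.680 − 20.950 = 12.730
ΔΔCt = 12.730 − 12.460 = 0.270
Fold change = 2^(−0.270) = 0.8293

0.829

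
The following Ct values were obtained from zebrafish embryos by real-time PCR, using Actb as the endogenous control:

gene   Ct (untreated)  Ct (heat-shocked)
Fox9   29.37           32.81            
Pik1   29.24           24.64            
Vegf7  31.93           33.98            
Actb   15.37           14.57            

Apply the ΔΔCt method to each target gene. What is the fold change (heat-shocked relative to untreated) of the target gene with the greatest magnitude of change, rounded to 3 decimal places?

0.053

Fox9: ΔΔCt = (32.81−14.57) − (29.37−15.37) = 18.24 − 14.00 = 4.24; fold change = 2^-4.24 = 0.053
Pik1: ΔΔCt = (24.64−14.57) − (29.24−15.37) = 10.07 − 13.87 = -3.80; fold change = 2^3.80 = 13.929
Vegf7: ΔΔCt = (33.98−14.57) − (31.93−15.37) = 19.41 − 16.56 = 2.85; fold change = 2^-2.85 = 0.139
Fox9 has the largest |ΔΔCt| = 4.24.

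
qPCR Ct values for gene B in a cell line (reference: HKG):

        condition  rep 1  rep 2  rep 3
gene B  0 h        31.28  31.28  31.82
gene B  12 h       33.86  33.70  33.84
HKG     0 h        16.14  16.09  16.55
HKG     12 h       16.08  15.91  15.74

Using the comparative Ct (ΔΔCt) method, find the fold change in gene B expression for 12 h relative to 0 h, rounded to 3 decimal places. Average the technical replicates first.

Mean Ct: gene B 0 h 31.460; gene B 12 h 33.800; HKG 0 h 16.260; HKG 12 h 15.910
ΔCt(0 h) = 31.460 − 16.260 = 15.200
ΔCt(12 h) = 33.800 − 15.910 = 17.890
ΔΔCt = 17.890 − 15.200 = 2.690
Fold change = 2^(−2.690) = 0.1550

0.155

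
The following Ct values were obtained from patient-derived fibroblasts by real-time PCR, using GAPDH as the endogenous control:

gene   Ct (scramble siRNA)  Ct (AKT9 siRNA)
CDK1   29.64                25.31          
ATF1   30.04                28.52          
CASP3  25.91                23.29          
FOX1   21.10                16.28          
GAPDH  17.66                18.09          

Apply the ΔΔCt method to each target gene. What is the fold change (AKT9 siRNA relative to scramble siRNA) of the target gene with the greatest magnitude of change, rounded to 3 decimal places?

CDK1: ΔΔCt = (25.31−18.09) − (29.64−17.66) = 7.22 − 11.98 = -4.76; fold change = 2^4.76 = 27.096
ATF1: ΔΔCt = (28.52−18.09) − (30.04−17.66) = 10.43 − 12.38 = -1.95; fold change = 2^1.95 = 3.864
CASP3: ΔΔCt = (23.29−18.09) − (25.91−17.66) = 5.20 − 8.25 = -3.05; fold change = 2^3.05 = 8.282
FOX1: ΔΔCt = (16.28−18.09) − (21.10−17.66) = -1.81 − 3.44 = -5.25; fold change = 2^5.25 = 38.055
FOX1 has the largest |ΔΔCt| = 5.25.

38.055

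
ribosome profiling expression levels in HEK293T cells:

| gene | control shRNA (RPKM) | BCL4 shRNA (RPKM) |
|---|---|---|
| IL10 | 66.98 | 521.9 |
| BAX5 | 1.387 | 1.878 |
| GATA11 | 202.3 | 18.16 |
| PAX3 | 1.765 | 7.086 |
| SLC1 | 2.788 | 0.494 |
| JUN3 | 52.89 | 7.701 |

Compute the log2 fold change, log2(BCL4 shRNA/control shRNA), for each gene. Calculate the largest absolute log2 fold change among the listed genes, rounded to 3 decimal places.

3.478

log2(521.9/66.98) = 2.962  (IL10)
log2(1.878/1.387) = 0.437  (BAX5)
log2(18.16/202.3) = -3.478  (GATA11)
log2(7.086/1.765) = 2.005  (PAX3)
log2(0.494/2.788) = -2.497  (SLC1)
log2(7.701/52.89) = -2.780  (JUN3)
The largest magnitude belongs to GATA11.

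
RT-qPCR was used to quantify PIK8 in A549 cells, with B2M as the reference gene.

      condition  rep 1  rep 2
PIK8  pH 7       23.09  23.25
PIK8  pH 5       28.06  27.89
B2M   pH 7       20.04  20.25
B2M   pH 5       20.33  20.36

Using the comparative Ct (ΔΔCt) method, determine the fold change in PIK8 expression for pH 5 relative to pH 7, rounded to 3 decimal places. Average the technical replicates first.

0.041

Mean Ct: PIK8 pH 7 23.170; PIK8 pH 5 27.975; B2M pH 7 20.145; B2M pH 5 20.345
ΔCt(pH 7) = 23.170 − 20.145 = 3.025
ΔCt(pH 5) = 27.975 − 20.345 = 7.630
ΔΔCt = 7.630 − 3.025 = 4.605
Fold change = 2^(−4.605) = 0.0411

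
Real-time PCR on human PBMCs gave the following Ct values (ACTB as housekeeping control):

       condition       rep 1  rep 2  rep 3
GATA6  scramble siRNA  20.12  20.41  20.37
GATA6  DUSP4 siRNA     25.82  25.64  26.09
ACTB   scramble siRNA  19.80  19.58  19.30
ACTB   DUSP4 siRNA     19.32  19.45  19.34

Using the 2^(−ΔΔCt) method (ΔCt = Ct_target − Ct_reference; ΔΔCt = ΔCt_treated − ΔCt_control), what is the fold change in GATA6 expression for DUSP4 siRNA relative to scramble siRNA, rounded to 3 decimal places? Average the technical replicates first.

Mean Ct: GATA6 scramble siRNA 20.300; GATA6 DUSP4 siRNA 25.850; ACTB scramble siRNA 19.560; ACTB DUSP4 siRNA 19.370
ΔCt(scramble siRNA) = 20.300 − 19.560 = 0.740
ΔCt(DUSP4 siRNA) = 25.850 − 19.370 = 6.480
ΔΔCt = 6.480 − 0.740 = 5.740
Fold change = 2^(−5.740) = 0.0187

0.019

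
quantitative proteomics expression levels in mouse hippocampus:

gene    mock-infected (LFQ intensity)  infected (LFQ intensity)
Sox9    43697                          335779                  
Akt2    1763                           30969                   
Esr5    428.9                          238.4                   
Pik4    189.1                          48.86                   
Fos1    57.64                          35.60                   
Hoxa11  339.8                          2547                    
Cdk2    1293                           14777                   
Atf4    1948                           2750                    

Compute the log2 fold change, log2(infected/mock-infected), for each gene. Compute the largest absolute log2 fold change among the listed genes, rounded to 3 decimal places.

4.135

log2(335779/43697) = 2.942  (Sox9)
log2(30969/1763) = 4.135  (Akt2)
log2(238.4/428.9) = -0.847  (Esr5)
log2(48.86/189.1) = -1.952  (Pik4)
log2(35.60/57.64) = -0.695  (Fos1)
log2(2547/339.8) = 2.906  (Hoxa11)
log2(14777/1293) = 3.515  (Cdk2)
log2(2750/1948) = 0.497  (Atf4)
The largest magnitude belongs to Akt2.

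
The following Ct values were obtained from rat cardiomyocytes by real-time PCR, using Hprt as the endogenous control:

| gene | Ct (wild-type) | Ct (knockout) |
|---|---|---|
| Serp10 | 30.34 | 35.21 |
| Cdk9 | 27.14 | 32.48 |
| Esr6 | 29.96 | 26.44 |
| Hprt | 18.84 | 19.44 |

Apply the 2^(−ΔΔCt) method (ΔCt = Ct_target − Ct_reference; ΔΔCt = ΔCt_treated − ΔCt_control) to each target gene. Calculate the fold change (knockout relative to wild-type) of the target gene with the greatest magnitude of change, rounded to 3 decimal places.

Serp10: ΔΔCt = (35.21−19.44) − (30.34−18.84) = 15.77 − 11.50 = 4.27; fold change = 2^-4.27 = 0.052
Cdk9: ΔΔCt = (32.48−19.44) − (27.14−18.84) = 13.04 − 8.30 = 4.74; fold change = 2^-4.74 = 0.037
Esr6: ΔΔCt = (26.44−19.44) − (29.96−18.84) = 7.00 − 11.12 = -4.12; fold change = 2^4.12 = 17.388
Cdk9 has the largest |ΔΔCt| = 4.74.

0.037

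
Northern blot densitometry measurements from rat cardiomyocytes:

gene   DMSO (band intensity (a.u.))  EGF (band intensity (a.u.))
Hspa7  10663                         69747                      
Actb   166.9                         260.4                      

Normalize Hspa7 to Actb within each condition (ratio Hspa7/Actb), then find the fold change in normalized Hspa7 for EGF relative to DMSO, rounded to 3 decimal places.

4.192

Hspa7/Actb (DMSO) = 10663 / 166.9 = 63.889
Hspa7/Actb (EGF) = 69747 / 260.4 = 267.85
Fold change = 267.85 / 63.889 = 4.1924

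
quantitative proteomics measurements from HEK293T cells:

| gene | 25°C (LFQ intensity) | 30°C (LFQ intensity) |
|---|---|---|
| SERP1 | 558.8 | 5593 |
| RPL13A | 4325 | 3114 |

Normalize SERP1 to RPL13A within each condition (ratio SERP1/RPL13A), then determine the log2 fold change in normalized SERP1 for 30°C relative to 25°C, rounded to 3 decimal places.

SERP1/RPL13A (25°C) = 558.8 / 4325 = 0.1292
SERP1/RPL13A (30°C) = 5593 / 3114 = 1.7961
Fold change = 1.7961 / 0.1292 = 13.9013
log2(13.9013) = 3.7971

3.797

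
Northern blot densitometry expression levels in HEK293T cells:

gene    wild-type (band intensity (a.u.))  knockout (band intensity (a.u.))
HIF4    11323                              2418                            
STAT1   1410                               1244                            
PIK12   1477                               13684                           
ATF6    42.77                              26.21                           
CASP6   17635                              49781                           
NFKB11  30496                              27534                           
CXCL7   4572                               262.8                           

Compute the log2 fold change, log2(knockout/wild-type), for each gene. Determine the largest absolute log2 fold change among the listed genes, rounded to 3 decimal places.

4.121

log2(2418/11323) = -2.227  (HIF4)
log2(1244/1410) = -0.181  (STAT1)
log2(13684/1477) = 3.212  (PIK12)
log2(26.21/42.77) = -0.706  (ATF6)
log2(49781/17635) = 1.497  (CASP6)
log2(27534/30496) = -0.147  (NFKB11)
log2(262.8/4572) = -4.121  (CXCL7)
The largest magnitude belongs to CXCL7.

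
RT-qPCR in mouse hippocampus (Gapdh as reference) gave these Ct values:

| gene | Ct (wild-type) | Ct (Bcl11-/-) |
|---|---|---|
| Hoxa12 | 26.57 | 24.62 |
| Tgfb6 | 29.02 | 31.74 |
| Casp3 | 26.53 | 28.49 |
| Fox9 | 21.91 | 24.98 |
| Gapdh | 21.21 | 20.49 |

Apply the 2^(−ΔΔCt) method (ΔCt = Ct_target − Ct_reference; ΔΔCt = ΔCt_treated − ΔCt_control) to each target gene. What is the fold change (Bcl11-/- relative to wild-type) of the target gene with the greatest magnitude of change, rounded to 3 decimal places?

Hoxa12: ΔΔCt = (24.62−20.49) − (26.57−21.21) = 4.13 − 5.36 = -1.23; fold change = 2^1.23 = 2.346
Tgfb6: ΔΔCt = (31.74−20.49) − (29.02−21.21) = 11.25 − 7.81 = 3.44; fold change = 2^-3.44 = 0.092
Casp3: ΔΔCt = (28.49−20.49) − (26.53−21.21) = 8.00 − 5.32 = 2.68; fold change = 2^-2.68 = 0.156
Fox9: ΔΔCt = (24.98−20.49) − (21.91−21.21) = 4.49 − 0.70 = 3.79; fold change = 2^-3.79 = 0.072
Fox9 has the largest |ΔΔCt| = 3.79.

0.072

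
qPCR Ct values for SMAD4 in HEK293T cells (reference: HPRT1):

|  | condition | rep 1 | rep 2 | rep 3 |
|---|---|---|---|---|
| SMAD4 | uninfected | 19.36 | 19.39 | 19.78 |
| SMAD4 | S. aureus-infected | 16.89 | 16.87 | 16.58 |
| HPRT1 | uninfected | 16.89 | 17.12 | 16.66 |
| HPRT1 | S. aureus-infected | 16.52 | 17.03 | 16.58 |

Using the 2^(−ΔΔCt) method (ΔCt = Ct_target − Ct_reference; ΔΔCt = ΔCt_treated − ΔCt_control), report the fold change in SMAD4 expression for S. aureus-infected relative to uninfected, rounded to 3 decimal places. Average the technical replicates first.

Mean Ct: SMAD4 uninfected 19.510; SMAD4 S. aureus-infected 16.780; HPRT1 uninfected 16.890; HPRT1 S. aureus-infected 16.710
ΔCt(uninfected) = 19.510 − 16.890 = 2.620
ΔCt(S. aureus-infected) = 16.780 − 16.710 = 0.070
ΔΔCt = 0.070 − 2.620 = -2.550
Fold change = 2^(−(-2.550)) = 2^2.550 = 5.8563

5.856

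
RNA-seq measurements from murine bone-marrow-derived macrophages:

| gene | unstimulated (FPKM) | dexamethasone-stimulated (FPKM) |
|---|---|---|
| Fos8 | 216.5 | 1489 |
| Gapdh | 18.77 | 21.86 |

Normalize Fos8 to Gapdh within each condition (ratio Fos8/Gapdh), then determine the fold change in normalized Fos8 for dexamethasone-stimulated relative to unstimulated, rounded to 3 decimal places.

5.905

Fos8/Gapdh (unstimulated) = 216.5 / 18.77 = 11.534
Fos8/Gapdh (dexamethasone-stimulated) = 1489 / 21.86 = 68.115
Fold change = 68.115 / 11.534 = 5.9054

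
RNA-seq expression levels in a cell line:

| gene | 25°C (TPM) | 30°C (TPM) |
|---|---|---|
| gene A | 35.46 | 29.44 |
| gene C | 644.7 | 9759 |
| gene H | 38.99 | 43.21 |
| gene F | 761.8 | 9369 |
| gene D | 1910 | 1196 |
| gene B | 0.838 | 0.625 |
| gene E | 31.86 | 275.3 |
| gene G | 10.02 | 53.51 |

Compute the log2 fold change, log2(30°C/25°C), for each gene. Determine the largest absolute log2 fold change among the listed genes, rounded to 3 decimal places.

3.920

log2(29.44/35.46) = -0.268  (gene A)
log2(9759/644.7) = 3.920  (gene C)
log2(43.21/38.99) = 0.148  (gene H)
log2(9369/761.8) = 3.620  (gene F)
log2(1196/1910) = -0.675  (gene D)
log2(0.625/0.838) = -0.423  (gene B)
log2(275.3/31.86) = 3.111  (gene E)
log2(53.51/10.02) = 2.417  (gene G)
The largest magnitude belongs to gene C.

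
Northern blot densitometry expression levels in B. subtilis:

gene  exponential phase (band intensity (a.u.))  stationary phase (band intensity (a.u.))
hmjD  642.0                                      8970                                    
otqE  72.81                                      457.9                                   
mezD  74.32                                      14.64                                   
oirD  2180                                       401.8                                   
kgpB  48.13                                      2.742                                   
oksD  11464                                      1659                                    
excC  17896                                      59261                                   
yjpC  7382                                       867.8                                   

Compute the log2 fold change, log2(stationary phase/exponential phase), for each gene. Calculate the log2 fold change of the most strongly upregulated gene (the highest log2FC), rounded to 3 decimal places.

3.804

log2(8970/642.0) = 3.804  (hmjD)
log2(457.9/72.81) = 2.653  (otqE)
log2(14.64/74.32) = -2.344  (mezD)
log2(401.8/2180) = -2.440  (oirD)
log2(2.742/48.13) = -4.134  (kgpB)
log2(1659/11464) = -2.789  (oksD)
log2(59261/17896) = 1.727  (excC)
log2(867.8/7382) = -3.089  (yjpC)
hmjD is most strongly upregulated.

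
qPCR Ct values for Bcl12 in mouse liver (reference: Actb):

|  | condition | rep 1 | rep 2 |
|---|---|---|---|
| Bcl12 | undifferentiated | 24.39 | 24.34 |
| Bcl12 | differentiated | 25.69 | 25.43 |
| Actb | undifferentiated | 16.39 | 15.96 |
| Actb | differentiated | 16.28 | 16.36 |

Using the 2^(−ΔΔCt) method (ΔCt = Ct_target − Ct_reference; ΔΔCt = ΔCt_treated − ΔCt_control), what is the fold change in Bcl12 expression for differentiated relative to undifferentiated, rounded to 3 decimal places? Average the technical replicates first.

0.483

Mean Ct: Bcl12 undifferentiated 24.365; Bcl12 differentiated 25.560; Actb undifferentiated 16.175; Actb differentiated 16.320
ΔCt(undifferentiated) = 24.365 − 16.175 = 8.190
ΔCt(differentiated) = 25.560 − 16.320 = 9.240
ΔΔCt = 9.240 − 8.190 = 1.050
Fold change = 2^(−1.050) = 0.4830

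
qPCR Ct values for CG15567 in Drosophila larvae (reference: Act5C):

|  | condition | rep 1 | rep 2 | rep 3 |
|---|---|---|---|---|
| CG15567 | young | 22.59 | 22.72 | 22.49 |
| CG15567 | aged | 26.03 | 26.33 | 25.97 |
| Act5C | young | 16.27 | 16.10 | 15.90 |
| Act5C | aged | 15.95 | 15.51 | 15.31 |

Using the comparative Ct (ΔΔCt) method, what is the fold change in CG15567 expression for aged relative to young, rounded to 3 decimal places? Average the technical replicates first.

0.062

Mean Ct: CG15567 young 22.600; CG15567 aged 26.110; Act5C young 16.090; Act5C aged 15.590
ΔCt(young) = 22.600 − 16.090 = 6.510
ΔCt(aged) = 26.110 − 15.590 = 10.520
ΔΔCt = 10.520 − 6.510 = 4.010
Fold change = 2^(−4.010) = 0.0621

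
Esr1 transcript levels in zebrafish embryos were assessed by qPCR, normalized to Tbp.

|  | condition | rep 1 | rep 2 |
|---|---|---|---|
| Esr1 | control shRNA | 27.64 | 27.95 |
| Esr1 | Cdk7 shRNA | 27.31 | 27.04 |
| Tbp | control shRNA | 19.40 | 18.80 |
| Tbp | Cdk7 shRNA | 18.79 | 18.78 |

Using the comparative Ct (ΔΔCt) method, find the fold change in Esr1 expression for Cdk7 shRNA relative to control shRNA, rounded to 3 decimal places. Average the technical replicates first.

1.235

Mean Ct: Esr1 control shRNA 27.795; Esr1 Cdk7 shRNA 27.175; Tbp control shRNA 19.100; Tbp Cdk7 shRNA 18.785
ΔCt(control shRNA) = 27.795 − 19.100 = 8.695
ΔCt(Cdk7 shRNA) = 27.175 − 18.785 = 8.390
ΔΔCt = 8.390 − 8.695 = -0.305
Fold change = 2^(−(-0.305)) = 2^0.305 = 1.2354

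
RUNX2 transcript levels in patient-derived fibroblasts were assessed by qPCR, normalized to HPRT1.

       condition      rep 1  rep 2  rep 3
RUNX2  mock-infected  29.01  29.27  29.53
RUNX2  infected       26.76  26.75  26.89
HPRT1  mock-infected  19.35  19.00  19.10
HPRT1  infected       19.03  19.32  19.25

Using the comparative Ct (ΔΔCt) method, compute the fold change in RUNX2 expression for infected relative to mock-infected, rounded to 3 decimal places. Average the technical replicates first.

Mean Ct: RUNX2 mock-infected 29.270; RUNX2 infected 26.800; HPRT1 mock-infected 19.150; HPRT1 infected 19.200
ΔCt(mock-infected) = 29.270 − 19.150 = 10.120
ΔCt(infected) = 26.800 − 19.200 = 7.600
ΔΔCt = 7.600 − 10.120 = -2.520
Fold change = 2^(−(-2.520)) = 2^2.520 = 5.7358

5.736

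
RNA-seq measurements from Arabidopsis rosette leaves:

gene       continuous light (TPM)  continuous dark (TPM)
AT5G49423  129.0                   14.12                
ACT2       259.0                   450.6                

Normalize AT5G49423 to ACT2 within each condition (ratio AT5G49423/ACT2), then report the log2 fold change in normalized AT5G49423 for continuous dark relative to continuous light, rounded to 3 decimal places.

AT5G49423/ACT2 (continuous light) = 129.0 / 259.0 = 0.49807
AT5G49423/ACT2 (continuous dark) = 14.12 / 450.6 = 0.031336
Fold change = 0.031336 / 0.49807 = 0.0629
log2(0.0629) = -3.9905

-3.990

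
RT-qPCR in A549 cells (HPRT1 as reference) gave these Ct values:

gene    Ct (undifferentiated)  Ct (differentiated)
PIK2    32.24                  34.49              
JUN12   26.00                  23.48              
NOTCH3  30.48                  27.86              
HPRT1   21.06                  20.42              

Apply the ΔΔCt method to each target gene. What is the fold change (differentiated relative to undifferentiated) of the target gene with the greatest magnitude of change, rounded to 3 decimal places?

0.135

PIK2: ΔΔCt = (34.49−20.42) − (32.24−21.06) = 14.07 − 11.18 = 2.89; fold change = 2^-2.89 = 0.135
JUN12: ΔΔCt = (23.48−20.42) − (26.00−21.06) = 3.06 − 4.94 = -1.88; fold change = 2^1.88 = 3.681
NOTCH3: ΔΔCt = (27.86−20.42) − (30.48−21.06) = 7.44 − 9.42 = -1.98; fold change = 2^1.98 = 3.945
PIK2 has the largest |ΔΔCt| = 2.89.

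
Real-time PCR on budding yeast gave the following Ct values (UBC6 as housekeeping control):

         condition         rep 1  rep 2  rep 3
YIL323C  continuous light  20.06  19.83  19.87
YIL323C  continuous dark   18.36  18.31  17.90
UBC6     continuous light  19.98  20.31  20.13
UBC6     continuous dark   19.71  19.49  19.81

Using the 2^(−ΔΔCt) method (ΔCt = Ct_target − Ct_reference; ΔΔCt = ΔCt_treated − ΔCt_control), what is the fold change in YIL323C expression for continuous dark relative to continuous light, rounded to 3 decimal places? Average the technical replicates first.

2.395

Mean Ct: YIL323C continuous light 19.920; YIL323C continuous dark 18.190; UBC6 continuous light 20.140; UBC6 continuous dark 19.670
ΔCt(continuous light) = 19.920 − 20.140 = -0.220
ΔCt(continuous dark) = 18.190 − 19.670 = -1.480
ΔΔCt = -1.480 − (-0.220) = -1.260
Fold change = 2^(−(-1.260)) = 2^1.260 = 2.3950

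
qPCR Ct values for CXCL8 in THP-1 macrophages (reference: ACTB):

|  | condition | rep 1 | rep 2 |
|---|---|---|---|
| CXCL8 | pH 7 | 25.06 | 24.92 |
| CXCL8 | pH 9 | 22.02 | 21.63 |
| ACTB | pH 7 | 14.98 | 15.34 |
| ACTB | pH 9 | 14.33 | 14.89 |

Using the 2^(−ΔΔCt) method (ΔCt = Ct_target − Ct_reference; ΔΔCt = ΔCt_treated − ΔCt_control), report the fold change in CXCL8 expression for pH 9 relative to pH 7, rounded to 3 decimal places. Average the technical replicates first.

Mean Ct: CXCL8 pH 7 24.990; CXCL8 pH 9 21.825; ACTB pH 7 15.160; ACTB pH 9 14.610
ΔCt(pH 7) = 24.990 − 15.160 = 9.830
ΔCt(pH 9) = 21.825 − 14.610 = 7.215
ΔΔCt = 7.215 − 9.830 = -2.615
Fold change = 2^(−(-2.615)) = 2^2.615 = 6.1262

6.126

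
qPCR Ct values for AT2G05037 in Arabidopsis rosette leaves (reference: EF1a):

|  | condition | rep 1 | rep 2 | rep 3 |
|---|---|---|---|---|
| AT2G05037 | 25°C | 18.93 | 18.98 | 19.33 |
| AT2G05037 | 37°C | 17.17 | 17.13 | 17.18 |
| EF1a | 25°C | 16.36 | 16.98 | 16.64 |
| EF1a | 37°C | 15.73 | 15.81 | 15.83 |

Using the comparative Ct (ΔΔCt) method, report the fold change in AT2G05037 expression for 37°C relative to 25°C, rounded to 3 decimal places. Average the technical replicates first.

Mean Ct: AT2G05037 25°C 19.080; AT2G05037 37°C 17.160; EF1a 25°C 16.660; EF1a 37°C 15.790
ΔCt(25°C) = 19.080 − 16.660 = 2.420
ΔCt(37°C) = 17.160 − 15.790 = 1.370
ΔΔCt = 1.370 − 2.420 = -1.050
Fold change = 2^(−(-1.050)) = 2^1.050 = 2.0705

2.071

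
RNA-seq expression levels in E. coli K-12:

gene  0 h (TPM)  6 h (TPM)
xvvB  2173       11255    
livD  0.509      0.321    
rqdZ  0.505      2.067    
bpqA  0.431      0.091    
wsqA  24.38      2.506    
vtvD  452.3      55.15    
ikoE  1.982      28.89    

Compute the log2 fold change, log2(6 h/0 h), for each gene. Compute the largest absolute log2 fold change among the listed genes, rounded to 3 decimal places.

3.866

log2(11255/2173) = 2.373  (xvvB)
log2(0.321/0.509) = -0.665  (livD)
log2(2.067/0.505) = 2.033  (rqdZ)
log2(0.091/0.431) = -2.244  (bpqA)
log2(2.506/24.38) = -3.282  (wsqA)
log2(55.15/452.3) = -3.036  (vtvD)
log2(28.89/1.982) = 3.866  (ikoE)
The largest magnitude belongs to ikoE.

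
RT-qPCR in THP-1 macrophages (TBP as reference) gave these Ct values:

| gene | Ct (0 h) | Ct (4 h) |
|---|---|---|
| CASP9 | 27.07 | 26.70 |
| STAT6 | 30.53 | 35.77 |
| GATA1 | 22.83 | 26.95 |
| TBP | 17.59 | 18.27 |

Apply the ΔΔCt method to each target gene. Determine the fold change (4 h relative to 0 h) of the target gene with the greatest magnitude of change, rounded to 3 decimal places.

0.042

CASP9: ΔΔCt = (26.70−18.27) − (27.07−17.59) = 8.43 − 9.48 = -1.05; fold change = 2^1.05 = 2.071
STAT6: ΔΔCt = (35.77−18.27) − (30.53−17.59) = 17.50 − 12.94 = 4.56; fold change = 2^-4.56 = 0.042
GATA1: ΔΔCt = (26.95−18.27) − (22.83−17.59) = 8.68 − 5.24 = 3.44; fold change = 2^-3.44 = 0.092
STAT6 has the largest |ΔΔCt| = 4.56.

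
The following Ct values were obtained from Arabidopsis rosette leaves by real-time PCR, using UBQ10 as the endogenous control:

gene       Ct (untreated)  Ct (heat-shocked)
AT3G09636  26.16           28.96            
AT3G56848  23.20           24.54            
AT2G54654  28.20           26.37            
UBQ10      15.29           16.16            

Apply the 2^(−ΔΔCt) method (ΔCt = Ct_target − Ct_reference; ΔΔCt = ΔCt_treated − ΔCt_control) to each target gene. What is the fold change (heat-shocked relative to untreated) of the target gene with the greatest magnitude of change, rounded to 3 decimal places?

AT3G09636: ΔΔCt = (28.96−16.16) − (26.16−15.29) = 12.80 − 10.87 = 1.93; fold change = 2^-1.93 = 0.262
AT3G56848: ΔΔCt = (24.54−16.16) − (23.20−15.29) = 8.38 − 7.91 = 0.47; fold change = 2^-0.47 = 0.722
AT2G54654: ΔΔCt = (26.37−16.16) − (28.20−15.29) = 10.21 − 12.91 = -2.70; fold change = 2^2.70 = 6.498
AT2G54654 has the largest |ΔΔCt| = 2.70.

6.498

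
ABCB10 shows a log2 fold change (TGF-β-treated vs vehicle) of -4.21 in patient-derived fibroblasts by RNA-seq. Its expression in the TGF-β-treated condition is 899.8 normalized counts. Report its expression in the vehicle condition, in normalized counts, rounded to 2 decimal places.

Fold change = 2^(-4.21) = 0.0540
vehicle expression = 899.8 / 0.0540 = 16652.61

16652.61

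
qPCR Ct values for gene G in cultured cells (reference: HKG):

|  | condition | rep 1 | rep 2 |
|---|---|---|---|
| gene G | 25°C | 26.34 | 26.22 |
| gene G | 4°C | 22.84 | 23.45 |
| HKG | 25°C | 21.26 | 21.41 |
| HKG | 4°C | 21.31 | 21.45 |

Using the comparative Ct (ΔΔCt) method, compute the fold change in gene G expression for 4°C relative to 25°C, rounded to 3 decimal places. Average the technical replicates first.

Mean Ct: gene G 25°C 26.280; gene G 4°C 23.145; HKG 25°C 21.335; HKG 4°C 21.380
ΔCt(25°C) = 26.280 − 21.335 = 4.945
ΔCt(4°C) = 23.145 − 21.380 = 1.765
ΔΔCt = 1.765 − 4.945 = -3.180
Fold change = 2^(−(-3.180)) = 2^3.180 = 9.0631

9.063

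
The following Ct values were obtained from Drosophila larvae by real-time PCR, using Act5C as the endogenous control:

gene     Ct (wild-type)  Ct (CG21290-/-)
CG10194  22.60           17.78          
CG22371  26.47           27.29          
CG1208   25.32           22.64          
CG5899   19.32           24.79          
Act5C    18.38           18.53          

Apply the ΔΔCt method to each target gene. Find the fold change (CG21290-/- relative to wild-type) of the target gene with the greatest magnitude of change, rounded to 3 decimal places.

0.025

CG10194: ΔΔCt = (17.78−18.53) − (22.60−18.38) = -0.75 − 4.22 = -4.97; fold change = 2^4.97 = 31.341
CG22371: ΔΔCt = (27.29−18.53) − (26.47−18.38) = 8.76 − 8.09 = 0.67; fold change = 2^-0.67 = 0.629
CG1208: ΔΔCt = (22.64−18.53) − (25.32−18.38) = 4.11 − 6.94 = -2.83; fold change = 2^2.83 = 7.111
CG5899: ΔΔCt = (24.79−18.53) − (19.32−18.38) = 6.26 − 0.94 = 5.32; fold change = 2^-5.32 = 0.025
CG5899 has the largest |ΔΔCt| = 5.32.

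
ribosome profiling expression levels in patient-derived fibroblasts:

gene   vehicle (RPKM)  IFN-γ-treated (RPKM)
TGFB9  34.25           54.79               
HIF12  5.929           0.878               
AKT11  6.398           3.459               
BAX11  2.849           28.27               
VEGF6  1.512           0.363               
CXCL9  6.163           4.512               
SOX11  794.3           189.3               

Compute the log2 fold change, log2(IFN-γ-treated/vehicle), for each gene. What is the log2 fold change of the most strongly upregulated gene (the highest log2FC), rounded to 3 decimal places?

log2(54.79/34.25) = 0.678  (TGFB9)
log2(0.878/5.929) = -2.755  (HIF12)
log2(3.459/6.398) = -0.887  (AKT11)
log2(28.27/2.849) = 3.311  (BAX11)
log2(0.363/1.512) = -2.058  (VEGF6)
log2(4.512/6.163) = -0.450  (CXCL9)
log2(189.3/794.3) = -2.069  (SOX11)
BAX11 is most strongly upregulated.

3.311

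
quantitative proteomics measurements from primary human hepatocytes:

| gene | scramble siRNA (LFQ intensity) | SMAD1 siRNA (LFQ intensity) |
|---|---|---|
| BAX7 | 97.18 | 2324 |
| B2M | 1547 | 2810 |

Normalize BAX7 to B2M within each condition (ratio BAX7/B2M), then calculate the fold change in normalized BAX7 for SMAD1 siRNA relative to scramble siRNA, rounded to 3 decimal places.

BAX7/B2M (scramble siRNA) = 97.18 / 1547 = 0.062818
BAX7/B2M (SMAD1 siRNA) = 2324 / 2810 = 0.82705
Fold change = 0.82705 / 0.062818 = 13.1657

13.166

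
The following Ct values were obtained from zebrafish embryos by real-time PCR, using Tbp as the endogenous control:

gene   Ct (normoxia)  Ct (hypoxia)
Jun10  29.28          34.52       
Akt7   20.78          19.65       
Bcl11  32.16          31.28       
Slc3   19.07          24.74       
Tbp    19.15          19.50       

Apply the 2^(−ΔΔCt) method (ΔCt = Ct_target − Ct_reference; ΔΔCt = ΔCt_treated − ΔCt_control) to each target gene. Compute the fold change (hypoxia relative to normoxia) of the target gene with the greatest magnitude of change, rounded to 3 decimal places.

Jun10: ΔΔCt = (34.52−19.50) − (29.28−19.15) = 15.02 − 10.13 = 4.89; fold change = 2^-4.89 = 0.034
Akt7: ΔΔCt = (19.65−19.50) − (20.78−19.15) = 0.15 − 1.63 = -1.48; fold change = 2^1.48 = 2.789
Bcl11: ΔΔCt = (31.28−19.50) − (32.16−19.15) = 11.78 − 13.01 = -1.23; fold change = 2^1.23 = 2.346
Slc3: ΔΔCt = (24.74−19.50) − (19.07−19.15) = 5.24 − (-0.08) = 5.32; fold change = 2^-5.32 = 0.025
Slc3 has the largest |ΔΔCt| = 5.32.

0.025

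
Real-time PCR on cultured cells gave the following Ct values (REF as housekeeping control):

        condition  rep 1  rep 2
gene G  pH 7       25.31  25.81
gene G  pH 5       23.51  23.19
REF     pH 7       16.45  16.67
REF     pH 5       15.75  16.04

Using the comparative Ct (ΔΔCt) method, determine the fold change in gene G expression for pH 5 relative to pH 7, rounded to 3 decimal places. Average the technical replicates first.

2.918

Mean Ct: gene G pH 7 25.560; gene G pH 5 23.350; REF pH 7 16.560; REF pH 5 15.895
ΔCt(pH 7) = 25.560 − 16.560 = 9.000
ΔCt(pH 5) = 23.350 − 15.895 = 7.455
ΔΔCt = 7.455 − 9.000 = -1.545
Fold change = 2^(−(-1.545)) = 2^1.545 = 2.9180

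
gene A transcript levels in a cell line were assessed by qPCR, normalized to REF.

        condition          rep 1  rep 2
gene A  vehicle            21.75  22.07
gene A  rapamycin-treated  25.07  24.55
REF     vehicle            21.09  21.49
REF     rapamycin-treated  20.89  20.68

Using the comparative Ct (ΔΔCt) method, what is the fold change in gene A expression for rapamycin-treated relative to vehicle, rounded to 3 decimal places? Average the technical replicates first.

0.094

Mean Ct: gene A vehicle 21.910; gene A rapamycin-treated 24.810; REF vehicle 21.290; REF rapamycin-treated 20.785
ΔCt(vehicle) = 21.910 − 21.290 = 0.620
ΔCt(rapamycin-treated) = 24.810 − 20.785 = 4.025
ΔΔCt = 4.025 − 0.620 = 3.405
Fold change = 2^(−3.405) = 0.0944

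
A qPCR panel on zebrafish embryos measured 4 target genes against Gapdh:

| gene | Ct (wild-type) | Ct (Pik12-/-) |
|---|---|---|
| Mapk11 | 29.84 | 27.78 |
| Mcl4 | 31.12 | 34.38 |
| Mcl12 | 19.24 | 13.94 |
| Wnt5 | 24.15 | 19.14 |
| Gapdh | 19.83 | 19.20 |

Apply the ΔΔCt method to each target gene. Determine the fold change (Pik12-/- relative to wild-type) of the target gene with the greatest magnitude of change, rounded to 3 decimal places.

25.457

Mapk11: ΔΔCt = (27.78−19.20) − (29.84−19.83) = 8.58 − 10.01 = -1.43; fold change = 2^1.43 = 2.694
Mcl4: ΔΔCt = (34.38−19.20) − (31.12−19.83) = 15.18 − 11.29 = 3.89; fold change = 2^-3.89 = 0.067
Mcl12: ΔΔCt = (13.94−19.20) − (19.24−19.83) = -5.26 − (-0.59) = -4.67; fold change = 2^4.67 = 25.457
Wnt5: ΔΔCt = (19.14−19.20) − (24.15−19.83) = -0.06 − 4.32 = -4.38; fold change = 2^4.38 = 20.821
Mcl12 has the largest |ΔΔCt| = 4.67.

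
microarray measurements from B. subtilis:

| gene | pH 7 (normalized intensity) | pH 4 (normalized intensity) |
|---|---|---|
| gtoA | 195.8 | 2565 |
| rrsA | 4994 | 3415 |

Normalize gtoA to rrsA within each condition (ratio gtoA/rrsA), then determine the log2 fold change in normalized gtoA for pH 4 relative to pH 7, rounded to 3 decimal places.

gtoA/rrsA (pH 7) = 195.8 / 4994 = 0.039207
gtoA/rrsA (pH 4) = 2565 / 3415 = 0.7511
Fold change = 0.7511 / 0.039207 = 19.1572
log2(19.1572) = 4.2598

4.260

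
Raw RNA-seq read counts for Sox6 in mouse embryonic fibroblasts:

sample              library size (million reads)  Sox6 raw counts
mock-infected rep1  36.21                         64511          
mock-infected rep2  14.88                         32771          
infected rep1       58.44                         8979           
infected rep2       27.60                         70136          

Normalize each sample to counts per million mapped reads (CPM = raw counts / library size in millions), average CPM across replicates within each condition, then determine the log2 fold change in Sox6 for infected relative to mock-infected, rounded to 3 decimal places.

-0.564

CPM(mock-infected rep1) = 64511 / 36.21 = 1781.5797
CPM(mock-infected rep2) = 32771 / 14.88 = 2202.3522
CPM(infected rep1) = 8979 / 58.44 = 153.6448
CPM(infected rep2) = 70136 / 27.60 = 2541.1594
mean CPM(mock-infected) = 1991.9659; mean CPM(infected) = 1347.4021
Fold change = 1347.4021 / 1991.9659 = 0.67642
log2(0.67642) = -0.5640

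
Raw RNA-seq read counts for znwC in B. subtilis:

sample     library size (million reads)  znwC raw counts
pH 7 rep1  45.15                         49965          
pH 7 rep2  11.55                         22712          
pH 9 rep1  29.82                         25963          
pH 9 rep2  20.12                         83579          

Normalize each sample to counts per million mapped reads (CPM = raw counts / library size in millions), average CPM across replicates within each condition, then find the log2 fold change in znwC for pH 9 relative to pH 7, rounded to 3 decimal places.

0.709

CPM(pH 7 rep1) = 49965 / 45.15 = 1106.6445
CPM(pH 7 rep2) = 22712 / 11.55 = 1966.4069
CPM(pH 9 rep1) = 25963 / 29.82 = 870.6573
CPM(pH 9 rep2) = 83579 / 20.12 = 4154.0258
mean CPM(pH 7) = 1536.5257; mean CPM(pH 9) = 2512.3416
Fold change = 2512.3416 / 1536.5257 = 1.63508
log2(1.63508) = 0.7094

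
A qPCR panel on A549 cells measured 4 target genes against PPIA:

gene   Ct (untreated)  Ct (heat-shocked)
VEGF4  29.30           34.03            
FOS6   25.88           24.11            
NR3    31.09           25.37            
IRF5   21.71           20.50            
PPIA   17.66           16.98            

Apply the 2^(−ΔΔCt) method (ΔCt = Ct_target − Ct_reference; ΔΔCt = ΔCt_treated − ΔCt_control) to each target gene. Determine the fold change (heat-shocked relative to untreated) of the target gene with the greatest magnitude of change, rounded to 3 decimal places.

0.024

VEGF4: ΔΔCt = (34.03−16.98) − (29.30−17.66) = 17.05 − 11.64 = 5.41; fold change = 2^-5.41 = 0.024
FOS6: ΔΔCt = (24.11−16.98) − (25.88−17.66) = 7.13 − 8.22 = -1.09; fold change = 2^1.09 = 2.129
NR3: ΔΔCt = (25.37−16.98) − (31.09−17.66) = 8.39 − 13.43 = -5.04; fold change = 2^5.04 = 32.900
IRF5: ΔΔCt = (20.50−16.98) − (21.71−17.66) = 3.52 − 4.05 = -0.53; fold change = 2^0.53 = 1.444
VEGF4 has the largest |ΔΔCt| = 5.41.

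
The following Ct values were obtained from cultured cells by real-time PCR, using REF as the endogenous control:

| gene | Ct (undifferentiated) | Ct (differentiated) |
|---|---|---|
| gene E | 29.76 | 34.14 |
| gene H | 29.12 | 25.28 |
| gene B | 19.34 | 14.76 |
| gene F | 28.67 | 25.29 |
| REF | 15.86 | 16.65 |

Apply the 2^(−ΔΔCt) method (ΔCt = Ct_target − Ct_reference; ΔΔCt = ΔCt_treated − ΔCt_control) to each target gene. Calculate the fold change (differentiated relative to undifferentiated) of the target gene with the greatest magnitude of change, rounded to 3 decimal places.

41.355

gene E: ΔΔCt = (34.14−16.65) − (29.76−15.86) = 17.49 − 13.90 = 3.59; fold change = 2^-3.59 = 0.083
gene H: ΔΔCt = (25.28−16.65) − (29.12−15.86) = 8.63 − 13.26 = -4.63; fold change = 2^4.63 = 24.761
gene B: ΔΔCt = (14.76−16.65) − (19.34−15.86) = -1.89 − 3.48 = -5.37; fold change = 2^5.37 = 41.355
gene F: ΔΔCt = (25.29−16.65) − (28.67−15.86) = 8.64 − 12.81 = -4.17; fold change = 2^4.17 = 18.001
gene B has the largest |ΔΔCt| = 5.37.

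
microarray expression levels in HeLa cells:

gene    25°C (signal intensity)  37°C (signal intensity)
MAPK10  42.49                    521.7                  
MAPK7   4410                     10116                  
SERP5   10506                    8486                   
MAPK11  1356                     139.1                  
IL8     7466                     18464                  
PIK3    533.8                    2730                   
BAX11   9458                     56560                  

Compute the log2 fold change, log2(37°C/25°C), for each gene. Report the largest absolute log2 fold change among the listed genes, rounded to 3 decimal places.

3.618

log2(521.7/42.49) = 3.618  (MAPK10)
log2(10116/4410) = 1.198  (MAPK7)
log2(8486/10506) = -0.308  (SERP5)
log2(139.1/1356) = -3.285  (MAPK11)
log2(18464/7466) = 1.306  (IL8)
log2(2730/533.8) = 2.355  (PIK3)
log2(56560/9458) = 2.580  (BAX11)
The largest magnitude belongs to MAPK10.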